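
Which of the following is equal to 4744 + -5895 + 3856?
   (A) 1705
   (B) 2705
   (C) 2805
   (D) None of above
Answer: B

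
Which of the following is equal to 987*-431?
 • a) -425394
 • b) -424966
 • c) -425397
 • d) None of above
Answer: c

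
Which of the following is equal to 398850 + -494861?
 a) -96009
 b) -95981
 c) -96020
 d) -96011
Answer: d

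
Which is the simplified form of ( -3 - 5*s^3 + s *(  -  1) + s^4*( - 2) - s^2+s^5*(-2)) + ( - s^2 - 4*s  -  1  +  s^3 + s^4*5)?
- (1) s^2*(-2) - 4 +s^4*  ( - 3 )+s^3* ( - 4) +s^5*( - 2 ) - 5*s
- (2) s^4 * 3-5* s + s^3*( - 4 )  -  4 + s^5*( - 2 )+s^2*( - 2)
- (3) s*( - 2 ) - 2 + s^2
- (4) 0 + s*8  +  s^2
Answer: 2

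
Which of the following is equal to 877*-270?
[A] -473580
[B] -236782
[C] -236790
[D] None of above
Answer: C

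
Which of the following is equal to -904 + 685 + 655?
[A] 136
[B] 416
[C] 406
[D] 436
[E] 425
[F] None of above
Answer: D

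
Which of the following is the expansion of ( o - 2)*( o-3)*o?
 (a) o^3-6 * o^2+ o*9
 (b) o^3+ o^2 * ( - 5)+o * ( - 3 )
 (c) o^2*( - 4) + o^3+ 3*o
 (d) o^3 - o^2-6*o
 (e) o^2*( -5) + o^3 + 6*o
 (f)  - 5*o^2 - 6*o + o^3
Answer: e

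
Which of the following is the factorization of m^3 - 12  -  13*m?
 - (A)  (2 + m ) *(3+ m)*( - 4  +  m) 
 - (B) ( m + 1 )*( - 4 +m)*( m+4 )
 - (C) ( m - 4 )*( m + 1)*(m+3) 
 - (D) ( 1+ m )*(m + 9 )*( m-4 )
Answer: C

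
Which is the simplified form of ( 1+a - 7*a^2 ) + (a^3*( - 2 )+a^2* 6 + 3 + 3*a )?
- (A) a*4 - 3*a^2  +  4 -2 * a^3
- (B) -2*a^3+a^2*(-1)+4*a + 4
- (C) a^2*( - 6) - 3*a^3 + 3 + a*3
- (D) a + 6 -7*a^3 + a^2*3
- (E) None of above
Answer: B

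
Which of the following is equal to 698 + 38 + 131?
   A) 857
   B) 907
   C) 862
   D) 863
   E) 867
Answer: E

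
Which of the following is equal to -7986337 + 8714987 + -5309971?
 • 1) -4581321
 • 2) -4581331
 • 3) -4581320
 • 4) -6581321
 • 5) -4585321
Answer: 1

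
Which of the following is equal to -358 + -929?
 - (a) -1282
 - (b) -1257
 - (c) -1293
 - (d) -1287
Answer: d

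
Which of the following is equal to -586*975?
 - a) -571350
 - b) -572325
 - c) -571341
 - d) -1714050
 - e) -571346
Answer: a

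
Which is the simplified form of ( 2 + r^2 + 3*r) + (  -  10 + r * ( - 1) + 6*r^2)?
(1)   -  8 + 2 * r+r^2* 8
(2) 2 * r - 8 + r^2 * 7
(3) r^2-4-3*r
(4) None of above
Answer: 2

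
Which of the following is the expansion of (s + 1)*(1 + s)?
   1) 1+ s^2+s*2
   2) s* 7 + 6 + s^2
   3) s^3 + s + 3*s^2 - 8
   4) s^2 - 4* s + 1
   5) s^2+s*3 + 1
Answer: 1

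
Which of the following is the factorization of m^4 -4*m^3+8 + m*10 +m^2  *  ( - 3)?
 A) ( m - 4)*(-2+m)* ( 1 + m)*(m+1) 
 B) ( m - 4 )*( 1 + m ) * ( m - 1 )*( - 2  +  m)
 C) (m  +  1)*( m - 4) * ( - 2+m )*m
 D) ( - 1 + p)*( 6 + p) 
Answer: A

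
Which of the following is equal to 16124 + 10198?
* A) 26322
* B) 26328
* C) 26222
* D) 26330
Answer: A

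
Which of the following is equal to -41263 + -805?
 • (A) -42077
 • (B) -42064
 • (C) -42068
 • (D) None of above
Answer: C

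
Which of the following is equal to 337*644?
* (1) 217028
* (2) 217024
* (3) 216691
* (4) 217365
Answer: 1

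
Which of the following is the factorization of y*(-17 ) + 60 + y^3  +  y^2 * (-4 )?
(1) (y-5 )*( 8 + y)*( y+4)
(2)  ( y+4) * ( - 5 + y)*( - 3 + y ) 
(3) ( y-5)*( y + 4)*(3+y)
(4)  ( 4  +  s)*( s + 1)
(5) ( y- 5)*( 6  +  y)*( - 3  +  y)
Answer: 2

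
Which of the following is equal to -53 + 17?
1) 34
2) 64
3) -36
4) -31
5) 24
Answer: 3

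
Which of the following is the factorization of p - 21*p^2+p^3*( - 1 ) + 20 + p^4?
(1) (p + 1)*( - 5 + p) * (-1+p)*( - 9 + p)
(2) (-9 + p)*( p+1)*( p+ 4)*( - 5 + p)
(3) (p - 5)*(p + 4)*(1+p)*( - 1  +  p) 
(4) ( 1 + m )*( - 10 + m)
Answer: 3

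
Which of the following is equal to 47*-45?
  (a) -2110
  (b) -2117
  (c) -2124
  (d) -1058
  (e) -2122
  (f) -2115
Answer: f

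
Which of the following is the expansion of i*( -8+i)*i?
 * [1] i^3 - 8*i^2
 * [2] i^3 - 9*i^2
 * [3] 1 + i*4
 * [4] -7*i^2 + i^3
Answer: 1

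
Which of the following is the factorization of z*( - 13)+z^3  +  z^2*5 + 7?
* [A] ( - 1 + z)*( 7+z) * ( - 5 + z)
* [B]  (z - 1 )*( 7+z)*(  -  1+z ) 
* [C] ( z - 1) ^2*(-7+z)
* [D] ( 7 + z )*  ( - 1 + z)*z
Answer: B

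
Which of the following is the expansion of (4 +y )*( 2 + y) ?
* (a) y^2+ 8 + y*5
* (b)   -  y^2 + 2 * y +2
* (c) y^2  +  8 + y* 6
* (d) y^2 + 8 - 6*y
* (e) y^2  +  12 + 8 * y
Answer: c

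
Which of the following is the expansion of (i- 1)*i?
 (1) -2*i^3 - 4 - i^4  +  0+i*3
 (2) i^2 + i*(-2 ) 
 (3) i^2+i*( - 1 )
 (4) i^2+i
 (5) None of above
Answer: 3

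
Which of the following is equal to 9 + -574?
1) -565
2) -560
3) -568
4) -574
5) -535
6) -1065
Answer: 1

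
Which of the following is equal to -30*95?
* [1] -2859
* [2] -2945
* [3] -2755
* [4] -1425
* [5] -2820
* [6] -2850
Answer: 6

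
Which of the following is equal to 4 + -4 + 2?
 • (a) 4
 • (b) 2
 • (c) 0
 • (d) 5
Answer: b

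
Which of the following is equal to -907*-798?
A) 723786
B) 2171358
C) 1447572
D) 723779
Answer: A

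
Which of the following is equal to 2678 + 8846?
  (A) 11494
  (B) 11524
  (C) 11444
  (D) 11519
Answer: B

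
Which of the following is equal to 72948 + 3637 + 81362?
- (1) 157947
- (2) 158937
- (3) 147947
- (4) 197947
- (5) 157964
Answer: 1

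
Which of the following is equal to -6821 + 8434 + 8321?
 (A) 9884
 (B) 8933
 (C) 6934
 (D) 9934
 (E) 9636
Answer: D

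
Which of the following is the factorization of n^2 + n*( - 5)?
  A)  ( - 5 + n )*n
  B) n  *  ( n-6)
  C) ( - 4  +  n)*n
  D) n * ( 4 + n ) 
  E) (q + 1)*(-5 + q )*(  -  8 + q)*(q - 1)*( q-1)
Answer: A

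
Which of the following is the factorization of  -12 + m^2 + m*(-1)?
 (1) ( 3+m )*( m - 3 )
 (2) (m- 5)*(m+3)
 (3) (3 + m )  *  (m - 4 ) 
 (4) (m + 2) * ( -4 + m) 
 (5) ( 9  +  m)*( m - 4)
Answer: 3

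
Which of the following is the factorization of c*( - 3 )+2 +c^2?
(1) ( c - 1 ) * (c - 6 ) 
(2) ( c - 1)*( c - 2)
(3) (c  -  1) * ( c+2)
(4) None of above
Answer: 2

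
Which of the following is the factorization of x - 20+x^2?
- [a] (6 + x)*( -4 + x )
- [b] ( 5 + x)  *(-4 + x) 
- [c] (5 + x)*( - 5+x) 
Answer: b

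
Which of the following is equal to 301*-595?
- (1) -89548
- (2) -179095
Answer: 2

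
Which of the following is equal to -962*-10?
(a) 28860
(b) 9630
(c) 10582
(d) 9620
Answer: d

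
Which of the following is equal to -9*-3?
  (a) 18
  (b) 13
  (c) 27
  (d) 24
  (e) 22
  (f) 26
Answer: c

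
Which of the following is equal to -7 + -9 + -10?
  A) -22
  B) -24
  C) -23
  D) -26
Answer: D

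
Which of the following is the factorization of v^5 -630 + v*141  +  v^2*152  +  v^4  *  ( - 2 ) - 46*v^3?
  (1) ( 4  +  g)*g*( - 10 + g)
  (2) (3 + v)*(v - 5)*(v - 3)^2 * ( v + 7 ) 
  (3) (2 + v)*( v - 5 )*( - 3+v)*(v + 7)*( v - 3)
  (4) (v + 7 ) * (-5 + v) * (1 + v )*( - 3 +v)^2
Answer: 3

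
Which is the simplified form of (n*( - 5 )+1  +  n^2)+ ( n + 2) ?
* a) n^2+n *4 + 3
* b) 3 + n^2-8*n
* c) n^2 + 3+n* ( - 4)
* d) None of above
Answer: c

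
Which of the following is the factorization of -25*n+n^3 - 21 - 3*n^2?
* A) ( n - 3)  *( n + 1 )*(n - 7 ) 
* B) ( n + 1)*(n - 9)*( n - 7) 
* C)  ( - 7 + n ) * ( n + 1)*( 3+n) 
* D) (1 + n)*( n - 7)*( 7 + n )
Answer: C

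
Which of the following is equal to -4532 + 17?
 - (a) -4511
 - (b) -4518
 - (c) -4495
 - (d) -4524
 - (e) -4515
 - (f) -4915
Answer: e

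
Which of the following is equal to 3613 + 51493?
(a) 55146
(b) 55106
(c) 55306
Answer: b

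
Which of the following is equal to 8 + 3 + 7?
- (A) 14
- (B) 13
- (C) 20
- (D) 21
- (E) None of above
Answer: E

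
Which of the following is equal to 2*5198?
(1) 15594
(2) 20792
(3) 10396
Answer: 3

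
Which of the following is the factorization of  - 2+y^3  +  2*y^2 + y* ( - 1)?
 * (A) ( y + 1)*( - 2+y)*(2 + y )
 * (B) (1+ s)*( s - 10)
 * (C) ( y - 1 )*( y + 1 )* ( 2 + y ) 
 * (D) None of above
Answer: C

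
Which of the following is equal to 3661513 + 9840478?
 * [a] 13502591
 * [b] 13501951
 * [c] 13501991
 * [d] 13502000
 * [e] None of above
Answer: c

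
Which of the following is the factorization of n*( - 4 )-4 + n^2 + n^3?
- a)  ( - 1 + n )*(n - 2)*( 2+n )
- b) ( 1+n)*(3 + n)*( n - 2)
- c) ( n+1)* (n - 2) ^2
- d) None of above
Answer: d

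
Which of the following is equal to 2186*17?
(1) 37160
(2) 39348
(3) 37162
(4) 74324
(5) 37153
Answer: 3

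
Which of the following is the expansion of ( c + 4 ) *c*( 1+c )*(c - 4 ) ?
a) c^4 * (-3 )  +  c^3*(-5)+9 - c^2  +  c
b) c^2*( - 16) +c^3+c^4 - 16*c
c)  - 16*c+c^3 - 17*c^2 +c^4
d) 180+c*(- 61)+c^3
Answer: b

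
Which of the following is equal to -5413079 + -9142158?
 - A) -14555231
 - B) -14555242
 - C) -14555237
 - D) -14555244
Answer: C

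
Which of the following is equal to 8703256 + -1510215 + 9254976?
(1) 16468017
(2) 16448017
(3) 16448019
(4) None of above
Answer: 2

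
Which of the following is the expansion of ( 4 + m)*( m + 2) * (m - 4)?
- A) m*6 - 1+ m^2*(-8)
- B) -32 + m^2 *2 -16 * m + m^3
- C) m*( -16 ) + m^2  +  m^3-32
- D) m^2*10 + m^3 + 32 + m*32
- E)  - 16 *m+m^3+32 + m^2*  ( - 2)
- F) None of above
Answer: B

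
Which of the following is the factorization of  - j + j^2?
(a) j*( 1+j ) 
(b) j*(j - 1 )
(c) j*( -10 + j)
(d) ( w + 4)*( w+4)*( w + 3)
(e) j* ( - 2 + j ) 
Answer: b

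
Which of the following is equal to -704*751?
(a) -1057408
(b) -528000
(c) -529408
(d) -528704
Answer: d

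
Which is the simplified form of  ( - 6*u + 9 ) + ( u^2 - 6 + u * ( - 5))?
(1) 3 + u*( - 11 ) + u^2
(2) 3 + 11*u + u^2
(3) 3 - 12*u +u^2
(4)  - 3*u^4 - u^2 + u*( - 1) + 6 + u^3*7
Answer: 1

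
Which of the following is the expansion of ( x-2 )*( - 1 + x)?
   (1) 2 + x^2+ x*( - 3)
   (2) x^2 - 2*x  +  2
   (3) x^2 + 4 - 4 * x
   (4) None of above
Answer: 1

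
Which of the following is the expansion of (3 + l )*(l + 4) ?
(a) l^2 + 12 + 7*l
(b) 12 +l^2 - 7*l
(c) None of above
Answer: a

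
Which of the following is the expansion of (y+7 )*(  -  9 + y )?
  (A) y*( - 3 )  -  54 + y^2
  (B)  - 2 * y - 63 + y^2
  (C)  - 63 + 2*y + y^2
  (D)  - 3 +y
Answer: B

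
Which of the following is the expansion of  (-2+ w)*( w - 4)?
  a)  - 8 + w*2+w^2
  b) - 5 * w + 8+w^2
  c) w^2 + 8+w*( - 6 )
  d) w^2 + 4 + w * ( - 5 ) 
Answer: c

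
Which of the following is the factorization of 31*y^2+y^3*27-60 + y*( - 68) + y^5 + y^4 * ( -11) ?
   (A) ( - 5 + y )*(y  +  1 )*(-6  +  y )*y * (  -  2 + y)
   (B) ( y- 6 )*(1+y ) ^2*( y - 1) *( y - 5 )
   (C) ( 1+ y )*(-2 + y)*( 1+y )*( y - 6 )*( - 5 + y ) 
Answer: C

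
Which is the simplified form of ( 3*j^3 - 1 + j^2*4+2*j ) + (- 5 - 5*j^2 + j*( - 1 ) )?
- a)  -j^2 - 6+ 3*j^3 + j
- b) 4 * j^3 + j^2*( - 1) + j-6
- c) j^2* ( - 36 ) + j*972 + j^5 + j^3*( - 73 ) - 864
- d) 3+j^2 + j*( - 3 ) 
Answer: a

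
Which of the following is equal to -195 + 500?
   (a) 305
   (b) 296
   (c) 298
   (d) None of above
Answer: a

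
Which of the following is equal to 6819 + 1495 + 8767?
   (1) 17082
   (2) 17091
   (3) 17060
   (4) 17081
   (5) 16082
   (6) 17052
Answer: 4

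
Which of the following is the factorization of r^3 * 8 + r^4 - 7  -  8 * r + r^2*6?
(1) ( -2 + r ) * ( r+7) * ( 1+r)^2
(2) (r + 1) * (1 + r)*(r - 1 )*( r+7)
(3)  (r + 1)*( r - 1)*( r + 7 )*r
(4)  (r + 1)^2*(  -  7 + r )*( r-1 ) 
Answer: 2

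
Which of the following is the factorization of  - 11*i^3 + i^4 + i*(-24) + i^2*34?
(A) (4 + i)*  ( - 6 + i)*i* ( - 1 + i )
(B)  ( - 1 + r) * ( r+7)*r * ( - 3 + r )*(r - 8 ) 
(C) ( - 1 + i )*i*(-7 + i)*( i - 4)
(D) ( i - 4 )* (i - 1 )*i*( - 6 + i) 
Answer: D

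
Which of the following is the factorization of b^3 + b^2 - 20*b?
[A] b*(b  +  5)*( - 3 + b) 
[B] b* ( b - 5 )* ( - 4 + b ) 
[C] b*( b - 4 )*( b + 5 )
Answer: C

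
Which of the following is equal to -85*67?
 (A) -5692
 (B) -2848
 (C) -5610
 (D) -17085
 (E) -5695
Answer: E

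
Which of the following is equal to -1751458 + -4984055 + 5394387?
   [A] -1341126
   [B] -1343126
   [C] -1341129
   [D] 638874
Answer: A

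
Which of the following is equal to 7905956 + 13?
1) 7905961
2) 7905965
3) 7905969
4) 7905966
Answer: 3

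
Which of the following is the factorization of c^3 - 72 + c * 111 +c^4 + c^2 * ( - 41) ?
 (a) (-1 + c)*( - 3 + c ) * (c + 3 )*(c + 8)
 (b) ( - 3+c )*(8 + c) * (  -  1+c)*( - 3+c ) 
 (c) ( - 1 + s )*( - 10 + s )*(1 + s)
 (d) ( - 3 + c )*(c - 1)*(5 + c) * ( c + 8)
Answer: b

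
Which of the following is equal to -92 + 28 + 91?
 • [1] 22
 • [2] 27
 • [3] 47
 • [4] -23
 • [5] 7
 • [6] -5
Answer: 2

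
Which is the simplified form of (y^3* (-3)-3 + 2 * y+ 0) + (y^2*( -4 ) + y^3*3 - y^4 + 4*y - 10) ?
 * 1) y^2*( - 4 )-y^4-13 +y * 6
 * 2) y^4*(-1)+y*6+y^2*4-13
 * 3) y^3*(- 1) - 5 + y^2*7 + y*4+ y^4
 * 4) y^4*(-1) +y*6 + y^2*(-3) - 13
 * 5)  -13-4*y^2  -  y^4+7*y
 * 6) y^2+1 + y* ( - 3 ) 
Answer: 1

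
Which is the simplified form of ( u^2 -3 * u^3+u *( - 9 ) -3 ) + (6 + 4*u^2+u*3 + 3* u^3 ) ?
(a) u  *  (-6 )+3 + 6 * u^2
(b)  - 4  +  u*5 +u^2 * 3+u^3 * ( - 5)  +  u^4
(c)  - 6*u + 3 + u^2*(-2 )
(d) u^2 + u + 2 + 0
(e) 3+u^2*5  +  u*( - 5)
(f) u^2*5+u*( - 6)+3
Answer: f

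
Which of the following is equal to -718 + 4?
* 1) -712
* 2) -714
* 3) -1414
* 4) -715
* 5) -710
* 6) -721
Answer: 2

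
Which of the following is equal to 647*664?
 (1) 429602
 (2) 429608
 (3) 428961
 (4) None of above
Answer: 2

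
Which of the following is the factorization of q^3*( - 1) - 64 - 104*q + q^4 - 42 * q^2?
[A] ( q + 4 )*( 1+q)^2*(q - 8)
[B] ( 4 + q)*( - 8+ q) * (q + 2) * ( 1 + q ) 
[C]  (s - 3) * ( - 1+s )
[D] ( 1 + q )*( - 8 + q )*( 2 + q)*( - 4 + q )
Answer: B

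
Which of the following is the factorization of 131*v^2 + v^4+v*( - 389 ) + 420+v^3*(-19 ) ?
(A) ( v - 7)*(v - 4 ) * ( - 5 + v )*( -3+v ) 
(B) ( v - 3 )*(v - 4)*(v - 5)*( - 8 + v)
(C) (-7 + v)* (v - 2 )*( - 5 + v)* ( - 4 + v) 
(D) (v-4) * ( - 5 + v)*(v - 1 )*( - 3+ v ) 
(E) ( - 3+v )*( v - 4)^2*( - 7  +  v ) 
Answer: A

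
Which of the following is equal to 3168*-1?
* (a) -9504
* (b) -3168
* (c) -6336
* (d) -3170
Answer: b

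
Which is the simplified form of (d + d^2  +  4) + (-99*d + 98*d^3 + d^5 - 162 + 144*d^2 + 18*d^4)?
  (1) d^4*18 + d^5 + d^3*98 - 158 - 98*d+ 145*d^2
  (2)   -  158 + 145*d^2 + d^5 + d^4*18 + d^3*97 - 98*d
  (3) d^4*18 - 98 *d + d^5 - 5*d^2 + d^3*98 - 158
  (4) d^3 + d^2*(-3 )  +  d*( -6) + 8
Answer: 1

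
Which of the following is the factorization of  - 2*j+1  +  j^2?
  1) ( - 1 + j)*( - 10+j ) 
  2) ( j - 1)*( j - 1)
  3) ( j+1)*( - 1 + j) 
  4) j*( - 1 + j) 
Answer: 2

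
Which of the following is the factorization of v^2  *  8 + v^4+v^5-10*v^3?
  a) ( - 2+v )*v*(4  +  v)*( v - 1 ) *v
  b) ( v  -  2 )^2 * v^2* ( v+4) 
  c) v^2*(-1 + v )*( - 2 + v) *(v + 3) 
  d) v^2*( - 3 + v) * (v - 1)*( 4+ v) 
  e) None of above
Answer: a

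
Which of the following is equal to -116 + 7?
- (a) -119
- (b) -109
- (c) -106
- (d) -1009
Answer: b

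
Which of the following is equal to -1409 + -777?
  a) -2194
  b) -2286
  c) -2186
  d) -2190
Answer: c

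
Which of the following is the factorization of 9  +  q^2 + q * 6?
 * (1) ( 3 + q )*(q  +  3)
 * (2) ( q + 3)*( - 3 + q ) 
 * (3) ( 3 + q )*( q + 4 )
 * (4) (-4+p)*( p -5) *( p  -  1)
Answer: 1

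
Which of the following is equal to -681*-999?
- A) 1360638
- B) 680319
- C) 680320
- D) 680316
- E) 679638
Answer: B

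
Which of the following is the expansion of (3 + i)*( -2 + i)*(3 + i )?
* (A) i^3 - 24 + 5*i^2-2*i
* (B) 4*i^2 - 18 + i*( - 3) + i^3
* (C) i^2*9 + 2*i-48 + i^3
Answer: B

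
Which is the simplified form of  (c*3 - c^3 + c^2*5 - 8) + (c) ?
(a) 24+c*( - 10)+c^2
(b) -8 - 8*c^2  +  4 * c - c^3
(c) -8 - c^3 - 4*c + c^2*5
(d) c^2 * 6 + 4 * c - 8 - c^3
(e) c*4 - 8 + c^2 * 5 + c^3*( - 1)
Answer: e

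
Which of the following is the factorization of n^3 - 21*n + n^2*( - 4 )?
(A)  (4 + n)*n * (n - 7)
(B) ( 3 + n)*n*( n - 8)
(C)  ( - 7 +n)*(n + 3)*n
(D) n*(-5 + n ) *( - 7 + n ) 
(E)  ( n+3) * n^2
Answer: C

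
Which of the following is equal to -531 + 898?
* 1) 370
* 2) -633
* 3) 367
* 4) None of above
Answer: 3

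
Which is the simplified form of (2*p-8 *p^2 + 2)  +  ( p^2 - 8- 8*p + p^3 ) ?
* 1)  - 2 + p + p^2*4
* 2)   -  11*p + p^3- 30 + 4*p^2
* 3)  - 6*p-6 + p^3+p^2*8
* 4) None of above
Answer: 4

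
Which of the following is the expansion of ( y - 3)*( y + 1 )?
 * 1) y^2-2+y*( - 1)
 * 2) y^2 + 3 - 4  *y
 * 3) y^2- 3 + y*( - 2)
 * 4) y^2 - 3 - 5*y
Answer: 3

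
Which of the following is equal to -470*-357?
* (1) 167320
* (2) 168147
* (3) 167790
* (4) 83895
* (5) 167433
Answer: 3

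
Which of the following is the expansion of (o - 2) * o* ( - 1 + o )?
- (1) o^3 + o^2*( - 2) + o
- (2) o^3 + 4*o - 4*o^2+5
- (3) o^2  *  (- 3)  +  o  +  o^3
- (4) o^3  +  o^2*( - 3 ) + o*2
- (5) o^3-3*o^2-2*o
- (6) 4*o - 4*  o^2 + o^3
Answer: 4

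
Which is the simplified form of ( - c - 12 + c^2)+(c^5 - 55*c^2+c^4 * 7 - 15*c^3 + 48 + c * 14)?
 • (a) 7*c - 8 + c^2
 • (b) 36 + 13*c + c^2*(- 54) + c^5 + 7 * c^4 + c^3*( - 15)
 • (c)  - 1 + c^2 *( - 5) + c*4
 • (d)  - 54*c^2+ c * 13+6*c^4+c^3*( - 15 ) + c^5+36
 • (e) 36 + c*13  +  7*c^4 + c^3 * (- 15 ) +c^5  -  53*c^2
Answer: b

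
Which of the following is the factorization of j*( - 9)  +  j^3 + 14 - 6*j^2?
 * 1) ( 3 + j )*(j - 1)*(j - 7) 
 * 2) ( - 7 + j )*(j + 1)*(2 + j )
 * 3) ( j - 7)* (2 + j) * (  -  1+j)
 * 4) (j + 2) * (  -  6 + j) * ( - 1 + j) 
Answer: 3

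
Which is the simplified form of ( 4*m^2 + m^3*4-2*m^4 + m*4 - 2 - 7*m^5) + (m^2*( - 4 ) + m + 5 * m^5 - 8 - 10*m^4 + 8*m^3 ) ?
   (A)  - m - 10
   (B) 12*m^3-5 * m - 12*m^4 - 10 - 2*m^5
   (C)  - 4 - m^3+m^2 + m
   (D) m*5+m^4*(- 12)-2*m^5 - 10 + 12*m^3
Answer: D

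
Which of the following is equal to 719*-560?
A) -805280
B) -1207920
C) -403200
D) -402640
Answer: D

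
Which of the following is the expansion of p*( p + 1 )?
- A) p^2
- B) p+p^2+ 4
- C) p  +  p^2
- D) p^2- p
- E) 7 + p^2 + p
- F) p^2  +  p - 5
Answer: C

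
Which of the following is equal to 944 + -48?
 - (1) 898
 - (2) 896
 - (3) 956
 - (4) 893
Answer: 2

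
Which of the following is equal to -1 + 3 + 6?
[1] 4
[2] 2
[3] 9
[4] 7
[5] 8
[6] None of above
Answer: 5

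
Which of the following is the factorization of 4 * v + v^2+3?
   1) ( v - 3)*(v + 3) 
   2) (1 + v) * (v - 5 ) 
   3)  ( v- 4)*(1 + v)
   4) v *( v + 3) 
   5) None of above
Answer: 5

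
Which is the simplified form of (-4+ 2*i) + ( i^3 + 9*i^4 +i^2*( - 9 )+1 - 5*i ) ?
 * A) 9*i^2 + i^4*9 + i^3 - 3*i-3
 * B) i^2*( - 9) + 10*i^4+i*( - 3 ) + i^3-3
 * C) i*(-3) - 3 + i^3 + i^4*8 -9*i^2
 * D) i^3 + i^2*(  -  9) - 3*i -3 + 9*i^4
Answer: D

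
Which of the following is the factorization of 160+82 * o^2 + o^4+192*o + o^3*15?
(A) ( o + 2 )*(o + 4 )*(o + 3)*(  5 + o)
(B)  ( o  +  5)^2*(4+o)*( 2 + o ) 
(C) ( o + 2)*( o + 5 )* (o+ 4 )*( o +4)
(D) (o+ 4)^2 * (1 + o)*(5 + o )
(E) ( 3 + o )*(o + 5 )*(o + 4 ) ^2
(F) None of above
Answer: C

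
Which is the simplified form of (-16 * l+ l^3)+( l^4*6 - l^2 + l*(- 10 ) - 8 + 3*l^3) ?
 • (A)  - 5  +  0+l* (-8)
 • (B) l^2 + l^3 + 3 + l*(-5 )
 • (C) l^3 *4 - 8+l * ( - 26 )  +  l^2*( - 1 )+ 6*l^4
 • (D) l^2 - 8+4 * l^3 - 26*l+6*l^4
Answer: C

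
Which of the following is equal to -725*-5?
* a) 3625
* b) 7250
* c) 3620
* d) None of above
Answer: a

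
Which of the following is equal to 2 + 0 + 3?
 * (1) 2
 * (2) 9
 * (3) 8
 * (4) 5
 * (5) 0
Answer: 4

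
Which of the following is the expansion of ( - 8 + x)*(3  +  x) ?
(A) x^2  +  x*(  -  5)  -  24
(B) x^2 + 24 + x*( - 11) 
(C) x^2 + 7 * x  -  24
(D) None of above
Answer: A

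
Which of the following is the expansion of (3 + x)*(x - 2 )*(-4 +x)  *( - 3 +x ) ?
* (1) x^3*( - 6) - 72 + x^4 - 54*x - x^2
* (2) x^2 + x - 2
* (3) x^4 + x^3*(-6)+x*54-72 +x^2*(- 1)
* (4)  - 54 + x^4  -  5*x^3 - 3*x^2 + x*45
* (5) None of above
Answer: 3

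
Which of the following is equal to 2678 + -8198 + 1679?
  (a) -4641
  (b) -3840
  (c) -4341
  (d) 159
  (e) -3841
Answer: e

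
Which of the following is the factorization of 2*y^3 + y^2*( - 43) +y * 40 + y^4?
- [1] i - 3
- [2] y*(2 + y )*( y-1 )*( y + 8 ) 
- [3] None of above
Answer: 3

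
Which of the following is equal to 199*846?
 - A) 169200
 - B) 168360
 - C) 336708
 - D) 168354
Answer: D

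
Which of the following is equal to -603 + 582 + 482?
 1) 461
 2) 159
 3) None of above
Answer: 1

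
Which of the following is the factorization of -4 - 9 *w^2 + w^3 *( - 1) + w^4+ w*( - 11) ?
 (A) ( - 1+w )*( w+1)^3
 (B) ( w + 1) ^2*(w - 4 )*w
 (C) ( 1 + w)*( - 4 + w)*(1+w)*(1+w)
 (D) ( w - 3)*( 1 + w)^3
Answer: C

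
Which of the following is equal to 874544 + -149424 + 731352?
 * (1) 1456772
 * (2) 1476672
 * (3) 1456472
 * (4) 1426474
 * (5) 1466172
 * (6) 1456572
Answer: 3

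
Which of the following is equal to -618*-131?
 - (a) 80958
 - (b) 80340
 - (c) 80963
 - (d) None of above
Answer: a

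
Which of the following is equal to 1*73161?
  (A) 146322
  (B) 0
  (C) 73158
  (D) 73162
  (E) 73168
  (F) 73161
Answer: F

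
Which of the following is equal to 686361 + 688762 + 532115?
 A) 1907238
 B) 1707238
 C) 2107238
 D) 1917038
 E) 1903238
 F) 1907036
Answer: A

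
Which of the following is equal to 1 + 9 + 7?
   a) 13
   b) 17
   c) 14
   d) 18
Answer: b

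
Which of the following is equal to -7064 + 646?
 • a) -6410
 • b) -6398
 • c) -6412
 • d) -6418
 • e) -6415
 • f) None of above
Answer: d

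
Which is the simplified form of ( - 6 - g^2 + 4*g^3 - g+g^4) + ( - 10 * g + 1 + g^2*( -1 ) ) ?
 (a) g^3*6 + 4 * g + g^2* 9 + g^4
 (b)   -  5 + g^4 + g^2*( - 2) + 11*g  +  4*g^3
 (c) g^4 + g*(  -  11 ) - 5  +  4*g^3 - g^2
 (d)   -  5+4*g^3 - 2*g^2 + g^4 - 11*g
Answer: d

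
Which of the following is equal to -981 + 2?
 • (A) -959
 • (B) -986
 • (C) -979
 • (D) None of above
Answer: C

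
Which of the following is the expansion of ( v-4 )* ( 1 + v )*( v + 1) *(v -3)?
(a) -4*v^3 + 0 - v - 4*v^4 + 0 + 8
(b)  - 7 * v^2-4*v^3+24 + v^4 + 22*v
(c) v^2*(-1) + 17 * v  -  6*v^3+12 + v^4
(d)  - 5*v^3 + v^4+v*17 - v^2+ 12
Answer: d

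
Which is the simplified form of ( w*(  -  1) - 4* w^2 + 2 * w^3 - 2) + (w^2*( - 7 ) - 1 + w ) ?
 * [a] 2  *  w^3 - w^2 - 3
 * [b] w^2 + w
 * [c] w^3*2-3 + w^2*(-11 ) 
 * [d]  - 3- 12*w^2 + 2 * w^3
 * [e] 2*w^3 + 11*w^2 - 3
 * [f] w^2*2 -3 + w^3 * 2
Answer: c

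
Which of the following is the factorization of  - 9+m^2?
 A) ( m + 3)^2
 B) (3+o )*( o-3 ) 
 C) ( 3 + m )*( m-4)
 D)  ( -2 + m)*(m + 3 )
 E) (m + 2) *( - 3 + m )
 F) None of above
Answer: F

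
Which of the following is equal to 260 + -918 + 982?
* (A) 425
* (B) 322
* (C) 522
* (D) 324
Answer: D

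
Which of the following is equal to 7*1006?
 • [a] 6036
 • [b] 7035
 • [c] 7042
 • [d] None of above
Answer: c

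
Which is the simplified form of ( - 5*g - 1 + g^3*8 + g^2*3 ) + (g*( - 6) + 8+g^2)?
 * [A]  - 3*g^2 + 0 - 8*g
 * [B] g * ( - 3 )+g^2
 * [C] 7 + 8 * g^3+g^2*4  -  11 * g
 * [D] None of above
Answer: C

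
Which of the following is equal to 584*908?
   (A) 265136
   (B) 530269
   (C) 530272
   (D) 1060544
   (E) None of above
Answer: C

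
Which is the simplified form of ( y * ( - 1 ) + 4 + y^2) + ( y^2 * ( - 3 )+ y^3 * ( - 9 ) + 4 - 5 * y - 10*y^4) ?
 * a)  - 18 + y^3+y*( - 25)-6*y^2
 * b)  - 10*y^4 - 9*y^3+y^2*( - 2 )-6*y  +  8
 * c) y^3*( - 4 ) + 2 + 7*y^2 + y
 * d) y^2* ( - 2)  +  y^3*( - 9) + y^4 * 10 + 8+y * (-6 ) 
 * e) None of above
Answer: b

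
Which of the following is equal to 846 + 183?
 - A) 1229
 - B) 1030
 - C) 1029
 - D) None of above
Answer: C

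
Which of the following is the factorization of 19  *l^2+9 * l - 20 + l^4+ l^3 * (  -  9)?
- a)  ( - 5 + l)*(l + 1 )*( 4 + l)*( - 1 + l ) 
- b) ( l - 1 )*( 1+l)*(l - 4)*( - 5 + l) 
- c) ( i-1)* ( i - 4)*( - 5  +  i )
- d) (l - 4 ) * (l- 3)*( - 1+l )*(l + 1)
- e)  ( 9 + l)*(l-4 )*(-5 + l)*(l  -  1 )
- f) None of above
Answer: b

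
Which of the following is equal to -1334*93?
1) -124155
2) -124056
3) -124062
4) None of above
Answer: 3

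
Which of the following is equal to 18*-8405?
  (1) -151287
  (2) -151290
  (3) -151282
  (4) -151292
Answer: 2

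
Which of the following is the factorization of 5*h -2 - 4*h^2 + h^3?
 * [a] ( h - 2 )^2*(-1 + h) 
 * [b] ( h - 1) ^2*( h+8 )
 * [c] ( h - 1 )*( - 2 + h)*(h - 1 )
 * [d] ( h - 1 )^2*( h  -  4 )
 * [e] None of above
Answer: c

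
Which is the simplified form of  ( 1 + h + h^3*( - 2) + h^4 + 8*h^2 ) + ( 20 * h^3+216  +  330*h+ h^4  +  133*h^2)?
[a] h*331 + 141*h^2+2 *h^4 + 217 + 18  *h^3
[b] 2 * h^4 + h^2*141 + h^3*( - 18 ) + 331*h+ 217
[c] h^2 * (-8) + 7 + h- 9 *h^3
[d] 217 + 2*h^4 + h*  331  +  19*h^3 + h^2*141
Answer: a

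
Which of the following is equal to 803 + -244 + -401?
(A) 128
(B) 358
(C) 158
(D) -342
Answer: C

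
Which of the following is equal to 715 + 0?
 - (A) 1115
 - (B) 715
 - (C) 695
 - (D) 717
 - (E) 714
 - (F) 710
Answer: B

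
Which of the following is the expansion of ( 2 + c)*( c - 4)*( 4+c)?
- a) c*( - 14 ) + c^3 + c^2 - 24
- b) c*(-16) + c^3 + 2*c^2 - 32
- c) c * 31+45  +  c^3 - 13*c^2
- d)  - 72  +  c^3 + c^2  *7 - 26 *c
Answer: b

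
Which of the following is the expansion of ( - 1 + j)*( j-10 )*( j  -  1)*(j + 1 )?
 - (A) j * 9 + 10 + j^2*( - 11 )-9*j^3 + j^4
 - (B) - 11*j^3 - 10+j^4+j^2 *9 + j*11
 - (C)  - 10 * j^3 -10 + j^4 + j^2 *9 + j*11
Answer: B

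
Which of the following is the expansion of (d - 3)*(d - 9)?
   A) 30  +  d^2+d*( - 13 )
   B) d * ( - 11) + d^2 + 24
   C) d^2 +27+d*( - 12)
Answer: C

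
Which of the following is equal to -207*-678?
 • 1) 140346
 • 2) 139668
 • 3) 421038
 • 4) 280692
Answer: 1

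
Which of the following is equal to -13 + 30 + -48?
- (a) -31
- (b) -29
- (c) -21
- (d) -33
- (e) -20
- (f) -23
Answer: a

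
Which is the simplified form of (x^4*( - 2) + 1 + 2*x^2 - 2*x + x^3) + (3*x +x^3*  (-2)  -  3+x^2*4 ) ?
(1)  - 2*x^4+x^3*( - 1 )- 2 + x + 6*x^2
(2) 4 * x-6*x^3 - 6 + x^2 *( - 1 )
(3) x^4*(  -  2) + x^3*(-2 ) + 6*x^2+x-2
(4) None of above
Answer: 1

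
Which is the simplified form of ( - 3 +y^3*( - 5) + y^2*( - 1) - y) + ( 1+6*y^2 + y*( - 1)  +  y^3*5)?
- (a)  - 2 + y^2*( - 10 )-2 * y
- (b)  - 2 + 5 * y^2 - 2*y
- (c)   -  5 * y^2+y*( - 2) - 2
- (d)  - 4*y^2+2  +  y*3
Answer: b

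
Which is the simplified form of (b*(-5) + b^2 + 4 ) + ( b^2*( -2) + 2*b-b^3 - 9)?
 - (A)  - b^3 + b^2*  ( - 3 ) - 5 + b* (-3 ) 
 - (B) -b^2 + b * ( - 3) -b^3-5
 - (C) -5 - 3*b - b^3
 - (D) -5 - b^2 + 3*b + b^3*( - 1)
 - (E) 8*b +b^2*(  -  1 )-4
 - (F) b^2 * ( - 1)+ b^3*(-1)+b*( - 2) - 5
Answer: B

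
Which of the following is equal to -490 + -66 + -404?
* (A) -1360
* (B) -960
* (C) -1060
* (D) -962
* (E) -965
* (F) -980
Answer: B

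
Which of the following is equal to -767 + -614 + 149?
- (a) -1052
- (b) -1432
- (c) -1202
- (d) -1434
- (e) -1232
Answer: e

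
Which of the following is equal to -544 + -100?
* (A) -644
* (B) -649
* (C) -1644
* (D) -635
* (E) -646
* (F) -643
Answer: A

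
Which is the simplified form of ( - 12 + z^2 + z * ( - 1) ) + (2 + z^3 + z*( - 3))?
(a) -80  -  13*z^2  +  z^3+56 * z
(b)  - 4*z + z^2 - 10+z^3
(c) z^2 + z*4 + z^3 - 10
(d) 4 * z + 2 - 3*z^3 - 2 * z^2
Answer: b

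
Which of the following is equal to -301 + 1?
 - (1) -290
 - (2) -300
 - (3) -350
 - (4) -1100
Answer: 2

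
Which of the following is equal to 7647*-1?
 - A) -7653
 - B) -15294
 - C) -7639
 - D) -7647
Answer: D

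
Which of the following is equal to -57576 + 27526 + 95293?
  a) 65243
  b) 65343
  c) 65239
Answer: a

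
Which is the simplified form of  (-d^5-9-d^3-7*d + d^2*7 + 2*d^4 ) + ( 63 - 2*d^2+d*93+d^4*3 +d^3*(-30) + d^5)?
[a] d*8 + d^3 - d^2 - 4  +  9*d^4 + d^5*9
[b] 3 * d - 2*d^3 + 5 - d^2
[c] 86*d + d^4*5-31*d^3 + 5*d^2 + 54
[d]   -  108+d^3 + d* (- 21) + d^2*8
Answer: c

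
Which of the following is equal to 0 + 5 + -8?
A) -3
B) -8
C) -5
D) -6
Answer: A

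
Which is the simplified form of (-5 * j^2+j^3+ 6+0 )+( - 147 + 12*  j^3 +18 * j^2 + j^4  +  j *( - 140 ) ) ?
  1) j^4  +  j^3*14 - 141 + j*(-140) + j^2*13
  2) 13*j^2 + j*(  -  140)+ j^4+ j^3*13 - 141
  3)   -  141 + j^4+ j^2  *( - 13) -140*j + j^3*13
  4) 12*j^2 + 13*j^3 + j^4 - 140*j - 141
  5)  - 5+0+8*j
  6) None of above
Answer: 2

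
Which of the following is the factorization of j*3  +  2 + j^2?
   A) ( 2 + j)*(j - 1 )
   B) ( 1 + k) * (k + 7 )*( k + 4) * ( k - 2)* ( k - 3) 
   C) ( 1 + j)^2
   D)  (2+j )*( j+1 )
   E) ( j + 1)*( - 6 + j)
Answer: D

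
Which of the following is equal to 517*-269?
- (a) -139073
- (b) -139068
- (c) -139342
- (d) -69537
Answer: a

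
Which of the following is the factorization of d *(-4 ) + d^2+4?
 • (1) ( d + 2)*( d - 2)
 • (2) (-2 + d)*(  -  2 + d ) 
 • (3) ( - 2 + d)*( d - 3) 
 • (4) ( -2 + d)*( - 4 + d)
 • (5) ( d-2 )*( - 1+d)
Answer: 2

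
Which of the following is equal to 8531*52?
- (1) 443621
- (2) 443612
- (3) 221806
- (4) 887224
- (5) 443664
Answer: 2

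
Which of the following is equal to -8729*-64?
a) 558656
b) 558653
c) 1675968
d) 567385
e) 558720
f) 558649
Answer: a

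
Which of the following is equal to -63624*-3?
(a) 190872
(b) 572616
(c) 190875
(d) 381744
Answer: a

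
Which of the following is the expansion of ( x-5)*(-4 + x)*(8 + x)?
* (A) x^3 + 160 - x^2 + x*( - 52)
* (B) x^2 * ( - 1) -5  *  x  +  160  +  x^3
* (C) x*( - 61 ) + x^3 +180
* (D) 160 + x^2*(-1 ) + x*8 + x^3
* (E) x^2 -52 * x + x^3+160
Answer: A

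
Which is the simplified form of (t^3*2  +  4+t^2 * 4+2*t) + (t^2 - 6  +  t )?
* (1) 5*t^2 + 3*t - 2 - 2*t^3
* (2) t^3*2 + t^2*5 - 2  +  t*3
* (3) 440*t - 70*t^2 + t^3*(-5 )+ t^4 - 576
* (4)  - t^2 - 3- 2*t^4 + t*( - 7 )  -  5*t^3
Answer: 2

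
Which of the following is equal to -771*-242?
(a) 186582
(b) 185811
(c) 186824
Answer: a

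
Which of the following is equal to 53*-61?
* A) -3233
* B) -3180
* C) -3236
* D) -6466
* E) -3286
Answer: A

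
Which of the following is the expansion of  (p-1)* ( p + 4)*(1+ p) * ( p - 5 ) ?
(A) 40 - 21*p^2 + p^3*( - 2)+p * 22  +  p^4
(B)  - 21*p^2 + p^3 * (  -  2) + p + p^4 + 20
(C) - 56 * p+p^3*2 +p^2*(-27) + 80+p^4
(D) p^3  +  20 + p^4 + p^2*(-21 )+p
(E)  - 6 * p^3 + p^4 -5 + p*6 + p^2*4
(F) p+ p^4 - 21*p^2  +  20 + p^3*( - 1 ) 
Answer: F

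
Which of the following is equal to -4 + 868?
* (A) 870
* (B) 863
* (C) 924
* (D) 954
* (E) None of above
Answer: E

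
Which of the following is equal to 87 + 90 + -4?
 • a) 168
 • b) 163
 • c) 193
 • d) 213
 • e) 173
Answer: e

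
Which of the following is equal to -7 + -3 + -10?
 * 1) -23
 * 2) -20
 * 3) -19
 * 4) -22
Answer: 2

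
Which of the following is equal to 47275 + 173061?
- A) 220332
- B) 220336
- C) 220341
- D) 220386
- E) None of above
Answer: B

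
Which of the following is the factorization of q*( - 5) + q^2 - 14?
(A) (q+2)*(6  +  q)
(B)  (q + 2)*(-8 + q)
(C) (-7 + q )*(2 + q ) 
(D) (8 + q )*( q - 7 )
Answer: C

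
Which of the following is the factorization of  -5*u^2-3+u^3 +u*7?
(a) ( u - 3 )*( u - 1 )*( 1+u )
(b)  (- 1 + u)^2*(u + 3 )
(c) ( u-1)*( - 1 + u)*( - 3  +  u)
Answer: c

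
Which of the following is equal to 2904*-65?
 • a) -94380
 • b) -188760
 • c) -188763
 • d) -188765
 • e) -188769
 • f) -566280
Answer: b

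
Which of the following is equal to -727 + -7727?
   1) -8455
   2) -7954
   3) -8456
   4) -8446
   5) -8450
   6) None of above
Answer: 6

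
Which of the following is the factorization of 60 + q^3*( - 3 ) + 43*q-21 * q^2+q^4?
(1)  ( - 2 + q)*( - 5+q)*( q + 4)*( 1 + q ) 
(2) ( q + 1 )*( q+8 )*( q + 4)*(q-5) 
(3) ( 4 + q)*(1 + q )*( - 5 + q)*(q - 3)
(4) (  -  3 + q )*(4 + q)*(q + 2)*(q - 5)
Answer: 3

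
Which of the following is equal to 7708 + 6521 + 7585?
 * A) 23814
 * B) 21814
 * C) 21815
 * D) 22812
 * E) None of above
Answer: B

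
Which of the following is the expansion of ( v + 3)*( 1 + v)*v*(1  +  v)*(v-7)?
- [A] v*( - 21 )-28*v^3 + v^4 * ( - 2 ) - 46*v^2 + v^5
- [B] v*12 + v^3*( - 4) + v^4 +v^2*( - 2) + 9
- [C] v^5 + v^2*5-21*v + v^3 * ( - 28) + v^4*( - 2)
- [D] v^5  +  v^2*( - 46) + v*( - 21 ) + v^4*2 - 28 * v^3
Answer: A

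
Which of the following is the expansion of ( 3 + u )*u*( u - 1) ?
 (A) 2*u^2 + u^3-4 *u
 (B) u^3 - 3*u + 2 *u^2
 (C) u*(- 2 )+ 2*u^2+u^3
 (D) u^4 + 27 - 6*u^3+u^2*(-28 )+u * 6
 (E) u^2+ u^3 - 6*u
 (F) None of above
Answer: B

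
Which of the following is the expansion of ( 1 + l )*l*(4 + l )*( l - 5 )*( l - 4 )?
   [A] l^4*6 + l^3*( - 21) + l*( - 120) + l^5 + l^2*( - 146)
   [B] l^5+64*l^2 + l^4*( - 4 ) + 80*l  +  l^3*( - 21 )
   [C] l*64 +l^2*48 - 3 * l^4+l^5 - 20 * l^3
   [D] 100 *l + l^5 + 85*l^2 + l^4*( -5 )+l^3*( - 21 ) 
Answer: B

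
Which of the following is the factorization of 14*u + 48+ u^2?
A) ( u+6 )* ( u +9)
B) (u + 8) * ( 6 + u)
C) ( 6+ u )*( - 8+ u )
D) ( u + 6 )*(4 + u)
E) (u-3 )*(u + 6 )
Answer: B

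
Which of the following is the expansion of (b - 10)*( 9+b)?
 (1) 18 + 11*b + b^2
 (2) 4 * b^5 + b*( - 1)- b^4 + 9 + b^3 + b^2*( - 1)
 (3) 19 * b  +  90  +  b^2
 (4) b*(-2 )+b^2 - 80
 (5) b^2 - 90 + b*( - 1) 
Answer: 5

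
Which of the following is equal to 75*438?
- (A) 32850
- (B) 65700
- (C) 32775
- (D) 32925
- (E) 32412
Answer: A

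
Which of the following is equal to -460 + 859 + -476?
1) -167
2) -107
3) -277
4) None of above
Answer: 4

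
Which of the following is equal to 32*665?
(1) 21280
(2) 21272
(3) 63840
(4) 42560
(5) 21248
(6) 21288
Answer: 1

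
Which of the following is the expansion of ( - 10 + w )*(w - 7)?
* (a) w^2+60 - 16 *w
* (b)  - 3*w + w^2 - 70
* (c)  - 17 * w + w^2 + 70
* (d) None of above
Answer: c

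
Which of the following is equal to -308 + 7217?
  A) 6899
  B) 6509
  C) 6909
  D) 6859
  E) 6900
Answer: C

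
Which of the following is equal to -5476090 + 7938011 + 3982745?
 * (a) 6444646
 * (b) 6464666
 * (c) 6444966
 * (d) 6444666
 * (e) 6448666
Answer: d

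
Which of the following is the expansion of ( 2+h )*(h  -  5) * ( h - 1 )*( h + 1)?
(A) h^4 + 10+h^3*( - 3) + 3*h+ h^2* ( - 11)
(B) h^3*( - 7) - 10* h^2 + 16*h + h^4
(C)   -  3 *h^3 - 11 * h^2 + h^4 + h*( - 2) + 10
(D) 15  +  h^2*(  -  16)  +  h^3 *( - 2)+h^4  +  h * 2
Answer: A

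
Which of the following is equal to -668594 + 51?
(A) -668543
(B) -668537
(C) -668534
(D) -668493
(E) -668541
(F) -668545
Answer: A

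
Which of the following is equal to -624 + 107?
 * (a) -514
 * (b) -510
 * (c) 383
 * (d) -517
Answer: d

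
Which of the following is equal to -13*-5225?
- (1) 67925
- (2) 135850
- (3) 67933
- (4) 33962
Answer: 1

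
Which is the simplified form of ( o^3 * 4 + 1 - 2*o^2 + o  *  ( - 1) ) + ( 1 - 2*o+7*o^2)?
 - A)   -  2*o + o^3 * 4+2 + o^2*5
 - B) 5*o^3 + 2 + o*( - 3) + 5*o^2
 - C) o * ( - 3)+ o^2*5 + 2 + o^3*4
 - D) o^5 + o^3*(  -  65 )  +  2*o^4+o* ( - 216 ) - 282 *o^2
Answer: C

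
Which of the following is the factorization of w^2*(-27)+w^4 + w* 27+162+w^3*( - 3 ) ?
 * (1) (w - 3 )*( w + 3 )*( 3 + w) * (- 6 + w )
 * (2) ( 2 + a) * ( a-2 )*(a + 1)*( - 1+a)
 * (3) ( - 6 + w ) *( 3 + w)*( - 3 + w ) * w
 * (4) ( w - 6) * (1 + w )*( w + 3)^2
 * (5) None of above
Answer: 1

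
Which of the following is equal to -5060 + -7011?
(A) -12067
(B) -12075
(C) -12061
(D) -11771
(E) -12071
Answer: E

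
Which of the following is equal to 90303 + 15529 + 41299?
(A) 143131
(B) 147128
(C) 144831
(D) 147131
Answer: D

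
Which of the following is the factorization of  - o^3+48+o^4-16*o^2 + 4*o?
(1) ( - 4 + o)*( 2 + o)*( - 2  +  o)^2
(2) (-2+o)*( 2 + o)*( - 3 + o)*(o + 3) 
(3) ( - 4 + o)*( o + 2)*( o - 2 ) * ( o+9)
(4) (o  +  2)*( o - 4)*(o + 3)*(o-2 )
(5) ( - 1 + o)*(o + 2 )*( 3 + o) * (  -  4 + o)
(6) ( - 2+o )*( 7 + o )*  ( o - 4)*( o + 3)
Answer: 4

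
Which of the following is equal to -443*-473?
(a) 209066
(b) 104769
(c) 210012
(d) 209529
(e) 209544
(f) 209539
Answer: f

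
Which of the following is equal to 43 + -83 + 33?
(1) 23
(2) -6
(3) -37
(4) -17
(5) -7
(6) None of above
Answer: 5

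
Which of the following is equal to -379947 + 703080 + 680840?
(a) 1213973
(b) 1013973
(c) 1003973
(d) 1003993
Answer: c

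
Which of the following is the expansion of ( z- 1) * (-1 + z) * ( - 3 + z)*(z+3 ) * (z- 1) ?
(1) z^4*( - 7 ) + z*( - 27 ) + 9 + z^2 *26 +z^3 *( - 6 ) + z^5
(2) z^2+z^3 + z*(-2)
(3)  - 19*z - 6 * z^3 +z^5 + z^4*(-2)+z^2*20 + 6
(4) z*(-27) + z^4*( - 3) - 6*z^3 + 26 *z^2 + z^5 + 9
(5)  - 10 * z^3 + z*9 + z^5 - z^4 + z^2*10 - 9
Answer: 4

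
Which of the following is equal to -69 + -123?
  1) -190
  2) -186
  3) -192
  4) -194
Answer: 3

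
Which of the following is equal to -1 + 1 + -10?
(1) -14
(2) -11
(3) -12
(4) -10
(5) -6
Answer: 4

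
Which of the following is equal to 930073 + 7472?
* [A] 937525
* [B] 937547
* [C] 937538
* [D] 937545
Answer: D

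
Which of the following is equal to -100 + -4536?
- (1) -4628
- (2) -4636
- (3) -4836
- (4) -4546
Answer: 2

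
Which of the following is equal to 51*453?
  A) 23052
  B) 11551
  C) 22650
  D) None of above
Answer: D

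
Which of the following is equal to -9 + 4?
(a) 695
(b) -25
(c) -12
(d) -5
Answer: d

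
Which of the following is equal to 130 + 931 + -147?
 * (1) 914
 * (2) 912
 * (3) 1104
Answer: 1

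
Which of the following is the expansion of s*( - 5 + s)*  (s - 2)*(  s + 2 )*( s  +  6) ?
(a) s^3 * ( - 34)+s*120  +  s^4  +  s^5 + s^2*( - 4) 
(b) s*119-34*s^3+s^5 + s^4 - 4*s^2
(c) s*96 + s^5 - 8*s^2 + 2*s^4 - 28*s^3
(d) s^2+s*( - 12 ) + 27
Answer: a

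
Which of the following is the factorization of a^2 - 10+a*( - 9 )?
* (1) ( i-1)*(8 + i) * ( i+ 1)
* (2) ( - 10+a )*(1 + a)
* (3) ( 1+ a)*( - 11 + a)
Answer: 2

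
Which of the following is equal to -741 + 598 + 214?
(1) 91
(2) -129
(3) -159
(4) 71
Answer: 4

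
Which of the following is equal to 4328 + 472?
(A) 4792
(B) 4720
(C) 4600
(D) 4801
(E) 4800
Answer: E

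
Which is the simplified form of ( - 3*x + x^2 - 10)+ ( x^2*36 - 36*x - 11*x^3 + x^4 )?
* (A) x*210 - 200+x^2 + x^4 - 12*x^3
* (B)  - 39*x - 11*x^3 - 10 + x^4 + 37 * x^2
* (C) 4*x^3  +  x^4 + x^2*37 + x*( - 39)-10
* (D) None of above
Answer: B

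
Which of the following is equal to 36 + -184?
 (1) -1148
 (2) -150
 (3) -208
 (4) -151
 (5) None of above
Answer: 5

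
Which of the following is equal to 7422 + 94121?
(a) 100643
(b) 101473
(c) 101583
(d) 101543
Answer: d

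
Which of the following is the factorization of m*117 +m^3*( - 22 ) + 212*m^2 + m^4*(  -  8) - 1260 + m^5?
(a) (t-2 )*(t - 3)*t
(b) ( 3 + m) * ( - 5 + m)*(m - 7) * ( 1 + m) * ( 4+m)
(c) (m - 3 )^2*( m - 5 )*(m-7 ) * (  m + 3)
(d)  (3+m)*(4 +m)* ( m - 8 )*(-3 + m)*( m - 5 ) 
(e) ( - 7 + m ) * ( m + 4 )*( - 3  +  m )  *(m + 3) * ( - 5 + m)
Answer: e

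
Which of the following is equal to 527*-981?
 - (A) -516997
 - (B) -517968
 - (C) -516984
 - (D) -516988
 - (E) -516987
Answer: E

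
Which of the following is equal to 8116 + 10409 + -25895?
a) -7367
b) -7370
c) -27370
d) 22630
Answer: b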